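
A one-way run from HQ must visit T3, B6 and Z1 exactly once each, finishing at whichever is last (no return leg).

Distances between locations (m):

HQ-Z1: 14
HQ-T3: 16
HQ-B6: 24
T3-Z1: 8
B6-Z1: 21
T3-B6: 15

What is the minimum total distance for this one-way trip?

Shortest open route: 37 m.

There are 3! = 6 possible orderings.
HQ → T3 → B6 → Z1: 16+15+21 = 52
HQ → T3 → Z1 → B6: 16+8+21 = 45
HQ → B6 → T3 → Z1: 24+15+8 = 47
HQ → B6 → Z1 → T3: 24+21+8 = 53
HQ → Z1 → T3 → B6: 14+8+15 = 37
HQ → Z1 → B6 → T3: 14+21+15 = 50
The minimum is 37.
One shortest path: HQ → Z1 → T3 → B6.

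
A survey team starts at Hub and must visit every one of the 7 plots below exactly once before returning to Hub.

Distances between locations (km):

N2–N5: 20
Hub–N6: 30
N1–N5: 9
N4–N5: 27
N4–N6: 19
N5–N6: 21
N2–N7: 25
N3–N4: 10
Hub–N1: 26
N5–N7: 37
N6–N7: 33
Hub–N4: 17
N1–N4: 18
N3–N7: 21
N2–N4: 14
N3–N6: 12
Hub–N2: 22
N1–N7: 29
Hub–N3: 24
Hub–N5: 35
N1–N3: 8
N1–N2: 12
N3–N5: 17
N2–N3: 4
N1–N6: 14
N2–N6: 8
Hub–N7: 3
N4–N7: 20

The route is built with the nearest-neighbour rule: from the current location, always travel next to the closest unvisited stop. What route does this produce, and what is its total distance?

From Hub: distances to unvisited — N7=3, N4=17, N2=22, N3=24, N1=26, N6=30, N5=35. Nearest is N7 (3).
From N7: distances to unvisited — N4=20, N3=21, N2=25, N1=29, N6=33, N5=37. Nearest is N4 (20).
From N4: distances to unvisited — N3=10, N2=14, N1=18, N6=19, N5=27. Nearest is N3 (10).
From N3: distances to unvisited — N2=4, N1=8, N6=12, N5=17. Nearest is N2 (4).
From N2: distances to unvisited — N6=8, N1=12, N5=20. Nearest is N6 (8).
From N6: distances to unvisited — N1=14, N5=21. Nearest is N1 (14).
From N1: distances to unvisited — N5=9. Nearest is N5 (9).
Return N5→Hub: 35.
Total = 3 + 20 + 10 + 4 + 8 + 14 + 9 + 35 = 103.

Total distance 103 km via the nearest-neighbour route Hub → N7 → N4 → N3 → N2 → N6 → N1 → N5 → Hub.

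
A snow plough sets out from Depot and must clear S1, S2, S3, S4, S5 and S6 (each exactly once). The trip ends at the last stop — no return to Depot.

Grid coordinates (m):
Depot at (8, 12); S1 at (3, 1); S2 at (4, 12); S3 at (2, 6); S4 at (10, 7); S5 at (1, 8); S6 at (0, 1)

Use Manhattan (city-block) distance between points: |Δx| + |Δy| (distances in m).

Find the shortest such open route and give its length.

There are 6! = 720 possible orderings.
Depot → S1 → S2 → S3 → S4 → S5 → S6: 16+12+8+9+10+8 = 63
Depot → S1 → S2 → S3 → S4 → S6 → S5: 16+12+8+9+16+8 = 69
Depot → S1 → S2 → S3 → S5 → S4 → S6: 16+12+8+3+10+16 = 65
Depot → S1 → S2 → S3 → S5 → S6 → S4: 16+12+8+3+8+16 = 63
Depot → S1 → S2 → S3 → S6 → S4 → S5: 16+12+8+7+16+10 = 69
Depot → S1 → S2 → S3 → S6 → S5 → S4: 16+12+8+7+8+10 = 61
Depot → S1 → S2 → S4 → S3 → S5 → S6: 16+12+11+9+3+8 = 59
Depot → S1 → S2 → S4 → S3 → S6 → S5: 16+12+11+9+7+8 = 63
… (712 more)
Depot → S2 → S4 → S5 → S3 → S1 → S6: 4+11+10+3+6+3 = 37  ← best
The minimum is 37.
One shortest path: Depot → S2 → S4 → S5 → S3 → S1 → S6.

37 m — the minimum one-way total.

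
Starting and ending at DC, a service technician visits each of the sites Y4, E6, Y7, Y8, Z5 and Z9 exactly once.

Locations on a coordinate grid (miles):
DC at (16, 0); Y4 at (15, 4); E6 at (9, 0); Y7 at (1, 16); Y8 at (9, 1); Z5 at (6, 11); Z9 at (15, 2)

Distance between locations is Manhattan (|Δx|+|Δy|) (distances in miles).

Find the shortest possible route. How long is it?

Shortest round trip = 62 miles.

With 6 stops there are 6!/2 = 360 distinct round trips (a route and its reverse cost the same).
DC - Y4 - E6 - Y7 - Y8 - Z5 - Z9 - DC: 5+10+24+23+13+18+3 = 96
DC - Y4 - E6 - Y7 - Y8 - Z9 - Z5 - DC: 5+10+24+23+7+18+21 = 108
DC - Y4 - E6 - Y7 - Z5 - Y8 - Z9 - DC: 5+10+24+10+13+7+3 = 72
DC - Y4 - E6 - Y7 - Z5 - Z9 - Y8 - DC: 5+10+24+10+18+7+8 = 82
DC - Y4 - E6 - Y7 - Z9 - Y8 - Z5 - DC: 5+10+24+28+7+13+21 = 108
DC - Y4 - E6 - Y7 - Z9 - Z5 - Y8 - DC: 5+10+24+28+18+13+8 = 106
DC - Y4 - E6 - Y8 - Y7 - Z5 - Z9 - DC: 5+10+1+23+10+18+3 = 70
DC - Y4 - E6 - Y8 - Y7 - Z9 - Z5 - DC: 5+10+1+23+28+18+21 = 106
… (352 more)
DC - E6 - Y8 - Y7 - Z5 - Y4 - Z9 - DC: 7+1+23+10+16+2+3 = 62  ← best
The minimum is 62.
One optimal route: DC → E6 → Y8 → Y7 → Z5 → Y4 → Z9 → DC (or its reverse).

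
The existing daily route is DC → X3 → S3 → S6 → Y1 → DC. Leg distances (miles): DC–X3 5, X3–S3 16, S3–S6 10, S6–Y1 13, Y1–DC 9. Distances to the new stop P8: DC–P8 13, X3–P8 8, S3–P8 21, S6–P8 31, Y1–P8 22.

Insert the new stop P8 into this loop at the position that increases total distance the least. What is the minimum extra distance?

Minimum extra distance: 13 miles, inserting P8 between X3 and S3.

Insertion cost between consecutive stops i–j is d(i,P8) + d(P8,j) − d(i,j):
  between DC and X3: 13 + 8 − 5 = 16
  between X3 and S3: 8 + 21 − 16 = 13
  between S3 and S6: 21 + 31 − 10 = 42
  between S6 and Y1: 31 + 22 − 13 = 40
  between Y1 and DC: 22 + 13 − 9 = 26
Cheapest insertion is between X3 and S3, adding 13.
New total = 53 + 13 = 66.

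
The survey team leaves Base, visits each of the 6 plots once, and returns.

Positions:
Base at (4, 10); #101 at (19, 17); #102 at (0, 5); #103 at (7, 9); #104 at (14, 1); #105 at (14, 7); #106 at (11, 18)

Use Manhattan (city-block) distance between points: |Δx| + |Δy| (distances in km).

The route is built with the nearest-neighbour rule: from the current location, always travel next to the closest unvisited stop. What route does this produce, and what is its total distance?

92 km along Base → #103 → #105 → #104 → #102 → #106 → #101 → Base.

From Base: distances to unvisited — #103=4, #102=9, #105=13, #106=15, #104=19, #101=22. Nearest is #103 (4).
From #103: distances to unvisited — #105=9, #102=11, #106=13, #104=15, #101=20. Nearest is #105 (9).
From #105: distances to unvisited — #104=6, #106=14, #101=15, #102=16. Nearest is #104 (6).
From #104: distances to unvisited — #102=18, #106=20, #101=21. Nearest is #102 (18).
From #102: distances to unvisited — #106=24, #101=31. Nearest is #106 (24).
From #106: distances to unvisited — #101=9. Nearest is #101 (9).
Return #101→Base: 22.
Total = 4 + 9 + 6 + 18 + 24 + 9 + 22 = 92.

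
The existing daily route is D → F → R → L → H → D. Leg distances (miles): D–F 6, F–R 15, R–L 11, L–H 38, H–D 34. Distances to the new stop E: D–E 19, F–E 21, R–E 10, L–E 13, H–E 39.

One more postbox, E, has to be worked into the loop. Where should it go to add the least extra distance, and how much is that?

Minimum extra distance: 12 miles, inserting E between R and L.

Insertion cost between consecutive stops i–j is d(i,E) + d(E,j) − d(i,j):
  between D and F: 19 + 21 − 6 = 34
  between F and R: 21 + 10 − 15 = 16
  between R and L: 10 + 13 − 11 = 12
  between L and H: 13 + 39 − 38 = 14
  between H and D: 39 + 19 − 34 = 24
Cheapest insertion is between R and L, adding 12.
New total = 104 + 12 = 116.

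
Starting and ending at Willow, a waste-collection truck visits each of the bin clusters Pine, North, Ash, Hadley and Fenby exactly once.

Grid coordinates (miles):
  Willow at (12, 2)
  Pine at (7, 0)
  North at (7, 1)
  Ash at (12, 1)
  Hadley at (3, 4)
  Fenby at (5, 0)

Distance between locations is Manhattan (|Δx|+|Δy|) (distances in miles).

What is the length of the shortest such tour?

With 5 stops there are 5!/2 = 60 distinct round trips (a route and its reverse cost the same).
Willow→Pine→North→Ash→Hadley→Fenby→Willow: 7+1+5+12+6+9 = 40
Willow→Pine→North→Ash→Fenby→Hadley→Willow: 7+1+5+8+6+11 = 38
Willow→Pine→North→Hadley→Ash→Fenby→Willow: 7+1+7+12+8+9 = 44
Willow→Pine→North→Hadley→Fenby→Ash→Willow: 7+1+7+6+8+1 = 30
Willow→Pine→North→Fenby→Ash→Hadley→Willow: 7+1+3+8+12+11 = 42
Willow→Pine→North→Fenby→Hadley→Ash→Willow: 7+1+3+6+12+1 = 30
Willow→Pine→Ash→North→Hadley→Fenby→Willow: 7+6+5+7+6+9 = 40
Willow→Pine→Ash→North→Fenby→Hadley→Willow: 7+6+5+3+6+11 = 38
Willow→Pine→Ash→Hadley→North→Fenby→Willow: 7+6+12+7+3+9 = 44
Willow→Pine→Ash→Hadley→Fenby→North→Willow: 7+6+12+6+3+6 = 40
Willow→Pine→Ash→Fenby→North→Hadley→Willow: 7+6+8+3+7+11 = 42
Willow→Pine→Ash→Fenby→Hadley→North→Willow: 7+6+8+6+7+6 = 40
Willow→Pine→Hadley→North→Ash→Fenby→Willow: 7+8+7+5+8+9 = 44
Willow→Pine→Hadley→North→Fenby→Ash→Willow: 7+8+7+3+8+1 = 34
… (46 more)
Willow→Ash→North→Pine→Fenby→Hadley→Willow: 1+5+1+2+6+11 = 26  ← best
The minimum is 26.
One optimal route: Willow → Ash → North → Pine → Fenby → Hadley → Willow (or its reverse).

Shortest round trip = 26 miles.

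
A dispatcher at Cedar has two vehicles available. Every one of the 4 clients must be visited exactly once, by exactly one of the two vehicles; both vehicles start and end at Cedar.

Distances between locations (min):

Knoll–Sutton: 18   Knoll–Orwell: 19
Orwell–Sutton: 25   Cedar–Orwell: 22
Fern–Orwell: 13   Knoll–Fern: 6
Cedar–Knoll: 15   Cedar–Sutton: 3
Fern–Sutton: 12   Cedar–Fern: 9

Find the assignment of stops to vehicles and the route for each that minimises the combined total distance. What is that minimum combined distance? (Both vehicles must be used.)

Minimum combined distance: 62 min.

There are 2^3 − 1 = 7 ways to divide the 4 stops into two non-empty groups. For each, the best each vehicle can do is its own shortest tour through its group:
  {Knoll} + {Fern, Orwell, Sutton}: 30 + 50 = 80
  {Fern} + {Knoll, Orwell, Sutton}: 18 + 62 = 80
  {Knoll, Fern} + {Orwell, Sutton}: 30 + 50 = 80
  {Orwell} + {Knoll, Fern, Sutton}: 44 + 36 = 80
  {Knoll, Orwell} + {Fern, Sutton}: 56 + 24 = 80
  {Fern, Orwell} + {Knoll, Sutton}: 44 + 36 = 80
  … (7 splits in total)
  {Knoll, Fern, Orwell} + {Sutton}: 56 + 6 = 62  ← best
Best: vehicle 1 Cedar → Knoll → Fern → Orwell → Cedar = 56; vehicle 2 Cedar → Sutton → Cedar = 6; combined 62.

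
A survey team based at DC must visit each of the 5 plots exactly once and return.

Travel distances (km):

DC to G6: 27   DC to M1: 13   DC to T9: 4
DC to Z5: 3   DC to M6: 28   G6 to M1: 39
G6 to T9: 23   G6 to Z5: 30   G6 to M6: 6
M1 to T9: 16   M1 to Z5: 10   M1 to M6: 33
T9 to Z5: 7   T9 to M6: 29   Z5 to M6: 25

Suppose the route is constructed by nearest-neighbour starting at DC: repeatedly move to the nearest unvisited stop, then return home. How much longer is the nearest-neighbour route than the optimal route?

Excess over optimum: 13 km.

DC: Z5=3, T9=4, M1=13, G6=27, M6=28 ⇒ Z5
Z5: T9=7, M1=10, M6=25, G6=30 ⇒ T9
T9: M1=16, G6=23, M6=29 ⇒ M1
M1: M6=33, G6=39 ⇒ M6
M6: G6=6 ⇒ G6
NN route DC → Z5 → T9 → M1 → M6 → G6 → DC costs 92.
Optimal: DC → T9 → G6 → M6 → M1 → Z5 → DC costs 79 (by enumerating all 60 distinct tours).
Excess = 92 − 79 = 13.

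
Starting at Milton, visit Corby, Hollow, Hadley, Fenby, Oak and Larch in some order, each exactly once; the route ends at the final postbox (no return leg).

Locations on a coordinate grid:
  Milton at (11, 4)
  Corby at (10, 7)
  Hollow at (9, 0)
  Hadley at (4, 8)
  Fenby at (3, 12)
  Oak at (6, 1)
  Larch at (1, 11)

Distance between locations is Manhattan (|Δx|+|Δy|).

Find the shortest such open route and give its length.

Minimum one-way distance = 33.

There are 6! = 720 possible orderings.
Milton - Corby - Hollow - Hadley - Fenby - Oak - Larch: 4+8+13+5+14+15 = 59
Milton - Corby - Hollow - Hadley - Fenby - Larch - Oak: 4+8+13+5+3+15 = 48
Milton - Corby - Hollow - Hadley - Oak - Fenby - Larch: 4+8+13+9+14+3 = 51
Milton - Corby - Hollow - Hadley - Oak - Larch - Fenby: 4+8+13+9+15+3 = 52
Milton - Corby - Hollow - Hadley - Larch - Fenby - Oak: 4+8+13+6+3+14 = 48
Milton - Corby - Hollow - Hadley - Larch - Oak - Fenby: 4+8+13+6+15+14 = 60
Milton - Corby - Hollow - Fenby - Hadley - Oak - Larch: 4+8+18+5+9+15 = 59
Milton - Corby - Hollow - Fenby - Hadley - Larch - Oak: 4+8+18+5+6+15 = 56
… (712 more)
Milton - Corby - Hollow - Oak - Hadley - Fenby - Larch: 4+8+4+9+5+3 = 33  ← best
The minimum is 33.
One shortest path: Milton → Corby → Hollow → Oak → Hadley → Fenby → Larch.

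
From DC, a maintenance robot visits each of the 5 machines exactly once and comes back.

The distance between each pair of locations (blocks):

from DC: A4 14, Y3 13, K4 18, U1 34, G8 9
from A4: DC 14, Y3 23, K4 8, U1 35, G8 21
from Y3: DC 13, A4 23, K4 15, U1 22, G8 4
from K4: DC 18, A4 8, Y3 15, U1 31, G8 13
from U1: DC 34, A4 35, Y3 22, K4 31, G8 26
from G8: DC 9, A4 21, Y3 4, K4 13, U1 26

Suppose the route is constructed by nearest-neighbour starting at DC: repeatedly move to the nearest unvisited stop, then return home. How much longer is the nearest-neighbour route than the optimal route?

The nearest-neighbour route is 17 blocks longer than optimal.

From DC: G8=9, Y3=13, A4=14, K4=18, U1=34 → choose G8 (9).
From G8: Y3=4, K4=13, A4=21, U1=26 → choose Y3 (4).
From Y3: K4=15, U1=22, A4=23 → choose K4 (15).
From K4: A4=8, U1=31 → choose A4 (8).
From A4: U1=35 → choose U1 (35).
NN route DC → G8 → Y3 → K4 → A4 → U1 → DC costs 105.
Optimal: DC → A4 → K4 → U1 → Y3 → G8 → DC costs 88 (by enumerating all 60 distinct tours).
Excess = 105 − 88 = 17.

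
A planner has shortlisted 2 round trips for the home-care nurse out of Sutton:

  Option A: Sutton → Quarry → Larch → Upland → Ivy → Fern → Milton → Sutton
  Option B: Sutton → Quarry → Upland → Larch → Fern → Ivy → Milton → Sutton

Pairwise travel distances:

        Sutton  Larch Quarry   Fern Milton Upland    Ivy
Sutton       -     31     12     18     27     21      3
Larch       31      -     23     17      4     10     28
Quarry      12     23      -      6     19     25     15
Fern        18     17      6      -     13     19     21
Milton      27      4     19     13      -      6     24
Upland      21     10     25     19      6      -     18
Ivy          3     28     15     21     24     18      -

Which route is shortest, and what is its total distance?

Option A: 12 + 23 + 10 + 18 + 21 + 13 + 27 = 124
Option B: 12 + 25 + 10 + 17 + 21 + 24 + 27 = 136

Shortest is Option A, total 124.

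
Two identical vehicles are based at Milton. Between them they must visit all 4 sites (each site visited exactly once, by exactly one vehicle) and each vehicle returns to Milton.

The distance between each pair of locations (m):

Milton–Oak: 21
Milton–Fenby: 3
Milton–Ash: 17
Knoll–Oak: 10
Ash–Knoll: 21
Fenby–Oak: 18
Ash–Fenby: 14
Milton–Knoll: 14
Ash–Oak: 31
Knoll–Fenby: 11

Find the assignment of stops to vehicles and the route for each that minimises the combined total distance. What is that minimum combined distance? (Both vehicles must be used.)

Check every non-empty split of the stops between the two vehicles; for each half take its own optimal tour:
  {Ash} + {Knoll, Fenby, Oak}: 34 + 45 = 79
  {Knoll} + {Ash, Fenby, Oak}: 28 + 69 = 97
  {Ash, Knoll} + {Fenby, Oak}: 52 + 42 = 94
  {Fenby} + {Ash, Knoll, Oak}: 6 + 69 = 75
  {Ash, Fenby} + {Knoll, Oak}: 34 + 45 = 79
  {Knoll, Fenby} + {Ash, Oak}: 28 + 69 = 97
  … (7 splits in total)
Best: vehicle 1 Milton → Fenby → Milton = 6; vehicle 2 Milton → Ash → Knoll → Oak → Milton = 69; combined 75.

75 m — the smallest possible combined total.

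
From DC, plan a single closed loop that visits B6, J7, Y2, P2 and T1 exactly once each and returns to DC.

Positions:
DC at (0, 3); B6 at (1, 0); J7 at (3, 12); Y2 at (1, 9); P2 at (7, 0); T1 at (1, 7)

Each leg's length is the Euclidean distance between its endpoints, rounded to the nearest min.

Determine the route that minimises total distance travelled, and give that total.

Minimum total distance: 32 min.

DC → B6 → J7 → Y2 → P2 → T1 → DC: 3+12+4+11+9+4 = 43
DC → B6 → J7 → Y2 → T1 → P2 → DC: 3+12+4+2+9+8 = 38
DC → B6 → J7 → P2 → Y2 → T1 → DC: 3+12+13+11+2+4 = 45
DC → B6 → J7 → P2 → T1 → Y2 → DC: 3+12+13+9+2+6 = 45
DC → B6 → J7 → T1 → Y2 → P2 → DC: 3+12+5+2+11+8 = 41
DC → B6 → J7 → T1 → P2 → Y2 → DC: 3+12+5+9+11+6 = 46
DC → B6 → Y2 → J7 → P2 → T1 → DC: 3+9+4+13+9+4 = 42
DC → B6 → Y2 → J7 → T1 → P2 → DC: 3+9+4+5+9+8 = 38
DC → B6 → Y2 → P2 → J7 → T1 → DC: 3+9+11+13+5+4 = 45
DC → B6 → Y2 → P2 → T1 → J7 → DC: 3+9+11+9+5+9 = 46
DC → B6 → Y2 → T1 → J7 → P2 → DC: 3+9+2+5+13+8 = 40
DC → B6 → Y2 → T1 → P2 → J7 → DC: 3+9+2+9+13+9 = 45
DC → B6 → P2 → J7 → Y2 → T1 → DC: 3+6+13+4+2+4 = 32
DC → B6 → P2 → J7 → T1 → Y2 → DC: 3+6+13+5+2+6 = 35
… (46 more)
The minimum is 32.
One optimal route: DC → B6 → P2 → J7 → Y2 → T1 → DC (or its reverse).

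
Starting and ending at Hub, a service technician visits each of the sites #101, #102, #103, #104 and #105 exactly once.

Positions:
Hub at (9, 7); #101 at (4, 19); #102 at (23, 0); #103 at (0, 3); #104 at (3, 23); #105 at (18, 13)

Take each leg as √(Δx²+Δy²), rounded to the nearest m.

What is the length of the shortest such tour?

Shortest round trip = 78 m.

There are 60 distinct closed tours to check (reversals are equivalent).
Hub-#101-#102-#103-#104-#105-Hub: 13+27+23+20+18+11 = 112
Hub-#101-#102-#103-#105-#104-Hub: 13+27+23+21+18+17 = 119
Hub-#101-#102-#104-#103-#105-Hub: 13+27+30+20+21+11 = 122
Hub-#101-#102-#104-#105-#103-Hub: 13+27+30+18+21+10 = 119
Hub-#101-#102-#105-#103-#104-Hub: 13+27+14+21+20+17 = 112
Hub-#101-#102-#105-#104-#103-Hub: 13+27+14+18+20+10 = 102
Hub-#101-#103-#102-#104-#105-Hub: 13+16+23+30+18+11 = 111
Hub-#101-#103-#102-#105-#104-Hub: 13+16+23+14+18+17 = 101
Hub-#101-#103-#104-#102-#105-Hub: 13+16+20+30+14+11 = 104
Hub-#101-#103-#104-#105-#102-Hub: 13+16+20+18+14+16 = 97
Hub-#101-#103-#105-#102-#104-Hub: 13+16+21+14+30+17 = 111
Hub-#101-#103-#105-#104-#102-Hub: 13+16+21+18+30+16 = 114
Hub-#101-#104-#102-#103-#105-Hub: 13+4+30+23+21+11 = 102
Hub-#101-#104-#102-#105-#103-Hub: 13+4+30+14+21+10 = 92
… (46 more)
Hub-#102-#105-#104-#101-#103-Hub: 16+14+18+4+16+10 = 78  ← best
The minimum is 78.
One optimal route: Hub → #102 → #105 → #104 → #101 → #103 → Hub (or its reverse).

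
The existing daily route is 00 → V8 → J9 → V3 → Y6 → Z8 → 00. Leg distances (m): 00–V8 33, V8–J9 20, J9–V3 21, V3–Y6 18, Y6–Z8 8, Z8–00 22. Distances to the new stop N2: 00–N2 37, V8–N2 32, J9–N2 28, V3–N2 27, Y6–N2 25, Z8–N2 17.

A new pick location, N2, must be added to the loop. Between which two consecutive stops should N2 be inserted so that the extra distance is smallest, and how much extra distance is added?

Insertion cost between consecutive stops i–j is d(i,N2) + d(N2,j) − d(i,j):
  between 00 and V8: 37 + 32 − 33 = 36
  between V8 and J9: 32 + 28 − 20 = 40
  between J9 and V3: 28 + 27 − 21 = 34
  between V3 and Y6: 27 + 25 − 18 = 34
  between Y6 and Z8: 25 + 17 − 8 = 34
  between Z8 and 00: 17 + 37 − 22 = 32
Cheapest insertion is between Z8 and 00, adding 32.
New total = 122 + 32 = 154.

Adding 32 m by placing N2 on the Z8–00 leg.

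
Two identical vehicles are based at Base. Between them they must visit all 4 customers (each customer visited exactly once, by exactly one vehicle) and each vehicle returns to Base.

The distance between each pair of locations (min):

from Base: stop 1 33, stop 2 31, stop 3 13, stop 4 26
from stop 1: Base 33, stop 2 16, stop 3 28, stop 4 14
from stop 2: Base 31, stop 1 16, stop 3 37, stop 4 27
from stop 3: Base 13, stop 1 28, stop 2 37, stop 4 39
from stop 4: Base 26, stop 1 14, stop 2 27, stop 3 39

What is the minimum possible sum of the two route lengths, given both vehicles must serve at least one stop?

113 min — the smallest possible combined total.

Check every non-empty split of the stops between the two vehicles; for each half take its own optimal tour:
  {stop 1} + {stop 2, stop 3, stop 4}: 66 + 103 = 169
  {stop 2} + {stop 1, stop 3, stop 4}: 62 + 81 = 143
  {stop 1, stop 2} + {stop 3, stop 4}: 80 + 78 = 158
  {stop 3} + {stop 1, stop 2, stop 4}: 26 + 87 = 113
  {stop 1, stop 3} + {stop 2, stop 4}: 74 + 84 = 158
  {stop 2, stop 3} + {stop 1, stop 4}: 81 + 73 = 154
  … (7 splits in total)
Best: vehicle 1 Base → stop 3 → Base = 26; vehicle 2 Base → stop 2 → stop 1 → stop 4 → Base = 87; combined 113.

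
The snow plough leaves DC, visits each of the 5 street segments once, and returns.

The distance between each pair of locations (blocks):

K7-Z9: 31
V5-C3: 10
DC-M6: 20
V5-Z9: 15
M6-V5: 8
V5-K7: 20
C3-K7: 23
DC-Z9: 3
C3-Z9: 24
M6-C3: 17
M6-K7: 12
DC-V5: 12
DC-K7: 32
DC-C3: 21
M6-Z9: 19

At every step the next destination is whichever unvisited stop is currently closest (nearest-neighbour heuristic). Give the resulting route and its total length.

82 blocks along DC → Z9 → V5 → M6 → K7 → C3 → DC.

From DC: distances to unvisited — Z9=3, V5=12, M6=20, C3=21, K7=32. Nearest is Z9 (3).
From Z9: distances to unvisited — V5=15, M6=19, C3=24, K7=31. Nearest is V5 (15).
From V5: distances to unvisited — M6=8, C3=10, K7=20. Nearest is M6 (8).
From M6: distances to unvisited — K7=12, C3=17. Nearest is K7 (12).
From K7: distances to unvisited — C3=23. Nearest is C3 (23).
Return C3→DC: 21.
Total = 3 + 15 + 8 + 12 + 23 + 21 = 82.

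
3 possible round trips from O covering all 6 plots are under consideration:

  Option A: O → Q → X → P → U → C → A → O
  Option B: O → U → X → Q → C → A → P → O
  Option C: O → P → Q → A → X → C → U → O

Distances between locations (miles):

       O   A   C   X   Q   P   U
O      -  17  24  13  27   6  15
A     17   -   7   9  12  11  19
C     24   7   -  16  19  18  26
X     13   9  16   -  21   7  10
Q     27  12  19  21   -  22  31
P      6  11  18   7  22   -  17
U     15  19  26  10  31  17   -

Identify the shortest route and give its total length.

Shortest is Option B, total 89 miles.

Option A: 27 + 21 + 7 + 17 + 26 + 7 + 17 = 122
Option B: 15 + 10 + 21 + 19 + 7 + 11 + 6 = 89
Option C: 6 + 22 + 12 + 9 + 16 + 26 + 15 = 106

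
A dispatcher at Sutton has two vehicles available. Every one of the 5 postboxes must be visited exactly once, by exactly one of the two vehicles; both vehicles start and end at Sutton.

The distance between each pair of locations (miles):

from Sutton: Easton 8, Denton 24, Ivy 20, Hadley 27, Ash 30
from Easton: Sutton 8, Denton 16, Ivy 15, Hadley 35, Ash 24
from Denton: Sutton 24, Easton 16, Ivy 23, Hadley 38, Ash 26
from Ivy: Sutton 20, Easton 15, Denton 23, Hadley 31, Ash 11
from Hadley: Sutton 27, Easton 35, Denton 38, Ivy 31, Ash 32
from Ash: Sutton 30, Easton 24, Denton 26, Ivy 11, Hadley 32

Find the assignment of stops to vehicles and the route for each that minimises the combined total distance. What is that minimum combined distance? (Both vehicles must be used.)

133 miles — the smallest possible combined total.

Try each way of splitting the stops between the two vehicles (each non-empty) and, for each split, find the best tour for each vehicle:
  {Easton} + {Denton, Ivy, Hadley, Ash}: 16 + 117 = 133
  {Denton} + {Easton, Ivy, Hadley, Ash}: 48 + 93 = 141
  {Easton, Denton} + {Ivy, Hadley, Ash}: 48 + 90 = 138
  {Ivy} + {Easton, Denton, Hadley, Ash}: 40 + 109 = 149
  {Easton, Ivy} + {Denton, Hadley, Ash}: 43 + 109 = 152
  {Denton, Ivy} + {Easton, Hadley, Ash}: 67 + 91 = 158
  … (15 splits in total)
Best: vehicle 1 Sutton → Easton → Sutton = 16; vehicle 2 Sutton → Denton → Ivy → Ash → Hadley → Sutton = 117; combined 133.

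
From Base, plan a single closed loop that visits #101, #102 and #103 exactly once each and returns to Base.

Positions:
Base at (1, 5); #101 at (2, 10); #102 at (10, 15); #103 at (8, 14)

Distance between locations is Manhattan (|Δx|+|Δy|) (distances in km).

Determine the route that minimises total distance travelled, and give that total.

Minimum total distance: 38 km.

Base - #101 - #102 - #103 - Base: 6+13+3+16 = 38
Base - #101 - #103 - #102 - Base: 6+10+3+19 = 38
Base - #102 - #101 - #103 - Base: 19+13+10+16 = 58
The minimum is 38.
One optimal route: Base → #101 → #102 → #103 → Base (or its reverse).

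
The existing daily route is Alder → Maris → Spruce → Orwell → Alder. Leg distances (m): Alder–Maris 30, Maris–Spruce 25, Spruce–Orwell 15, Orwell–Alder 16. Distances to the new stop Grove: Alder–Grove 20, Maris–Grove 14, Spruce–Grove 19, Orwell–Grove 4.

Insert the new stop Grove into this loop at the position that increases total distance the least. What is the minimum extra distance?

+4 m — insert Grove between Alder and Maris.

Insertion cost between consecutive stops i–j is d(i,Grove) + d(Grove,j) − d(i,j):
  between Alder and Maris: 20 + 14 − 30 = 4
  between Maris and Spruce: 14 + 19 − 25 = 8
  between Spruce and Orwell: 19 + 4 − 15 = 8
  between Orwell and Alder: 4 + 20 − 16 = 8
Cheapest insertion is between Alder and Maris, adding 4.
New total = 86 + 4 = 90.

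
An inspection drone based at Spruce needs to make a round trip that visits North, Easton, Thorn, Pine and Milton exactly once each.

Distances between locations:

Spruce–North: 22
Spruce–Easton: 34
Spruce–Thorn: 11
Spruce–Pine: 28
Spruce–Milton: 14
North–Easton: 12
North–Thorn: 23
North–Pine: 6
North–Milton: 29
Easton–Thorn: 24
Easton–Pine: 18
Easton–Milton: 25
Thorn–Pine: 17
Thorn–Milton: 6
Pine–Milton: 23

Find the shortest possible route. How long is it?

85 — the shortest possible round trip.

There are 60 distinct closed tours to check (reversals are equivalent).
Spruce - North - Easton - Thorn - Pine - Milton - Spruce: 22+12+24+17+23+14 = 112
Spruce - North - Easton - Thorn - Milton - Pine - Spruce: 22+12+24+6+23+28 = 115
Spruce - North - Easton - Pine - Thorn - Milton - Spruce: 22+12+18+17+6+14 = 89
Spruce - North - Easton - Pine - Milton - Thorn - Spruce: 22+12+18+23+6+11 = 92
Spruce - North - Easton - Milton - Thorn - Pine - Spruce: 22+12+25+6+17+28 = 110
Spruce - North - Easton - Milton - Pine - Thorn - Spruce: 22+12+25+23+17+11 = 110
Spruce - North - Thorn - Easton - Pine - Milton - Spruce: 22+23+24+18+23+14 = 124
Spruce - North - Thorn - Easton - Milton - Pine - Spruce: 22+23+24+25+23+28 = 145
Spruce - North - Thorn - Pine - Easton - Milton - Spruce: 22+23+17+18+25+14 = 119
Spruce - North - Thorn - Pine - Milton - Easton - Spruce: 22+23+17+23+25+34 = 144
Spruce - North - Thorn - Milton - Easton - Pine - Spruce: 22+23+6+25+18+28 = 122
Spruce - North - Thorn - Milton - Pine - Easton - Spruce: 22+23+6+23+18+34 = 126
Spruce - North - Pine - Easton - Thorn - Milton - Spruce: 22+6+18+24+6+14 = 90
Spruce - North - Pine - Easton - Milton - Thorn - Spruce: 22+6+18+25+6+11 = 88
… (46 more)
Spruce - Thorn - Pine - North - Easton - Milton - Spruce: 11+17+6+12+25+14 = 85  ← best
The minimum is 85.
One optimal route: Spruce → Thorn → Pine → North → Easton → Milton → Spruce (or its reverse).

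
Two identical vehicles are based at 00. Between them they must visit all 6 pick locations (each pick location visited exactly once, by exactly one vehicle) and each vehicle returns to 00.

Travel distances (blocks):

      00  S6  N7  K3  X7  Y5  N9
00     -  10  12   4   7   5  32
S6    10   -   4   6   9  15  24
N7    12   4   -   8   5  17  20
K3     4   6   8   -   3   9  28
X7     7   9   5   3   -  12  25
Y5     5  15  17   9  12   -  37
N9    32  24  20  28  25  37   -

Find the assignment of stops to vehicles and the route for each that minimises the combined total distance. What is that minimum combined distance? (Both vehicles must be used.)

Check every non-empty split of the stops between the two vehicles; for each half take its own optimal tour:
  {S6} + {N7, K3, X7, Y5, N9}: 20 + 74 = 94
  {N7} + {S6, K3, X7, Y5, N9}: 24 + 76 = 100
  {S6, N7} + {K3, X7, Y5, N9}: 26 + 74 = 100
  {K3} + {S6, N7, X7, Y5, N9}: 8 + 76 = 84
  {S6, K3} + {N7, X7, Y5, N9}: 20 + 74 = 94
  {N7, K3} + {S6, X7, Y5, N9}: 24 + 76 = 100
  … (31 splits in total)
  {Y5} + {S6, N7, K3, X7, N9}: 10 + 66 = 76  ← best
Best: vehicle 1 00 → Y5 → 00 = 10; vehicle 2 00 → S6 → N7 → N9 → X7 → K3 → 00 = 66; combined 76.

76 blocks — the smallest possible combined total.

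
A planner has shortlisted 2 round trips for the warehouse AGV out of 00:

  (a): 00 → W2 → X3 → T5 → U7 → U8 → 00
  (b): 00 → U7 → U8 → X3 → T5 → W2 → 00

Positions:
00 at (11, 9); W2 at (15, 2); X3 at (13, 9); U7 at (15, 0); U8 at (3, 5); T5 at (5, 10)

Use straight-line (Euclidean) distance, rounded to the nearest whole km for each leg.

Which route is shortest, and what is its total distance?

Shortest is (a), total 59 km.

(a): 8 + 7 + 8 + 14 + 13 + 9 = 59
(b): 10 + 13 + 11 + 8 + 13 + 8 = 63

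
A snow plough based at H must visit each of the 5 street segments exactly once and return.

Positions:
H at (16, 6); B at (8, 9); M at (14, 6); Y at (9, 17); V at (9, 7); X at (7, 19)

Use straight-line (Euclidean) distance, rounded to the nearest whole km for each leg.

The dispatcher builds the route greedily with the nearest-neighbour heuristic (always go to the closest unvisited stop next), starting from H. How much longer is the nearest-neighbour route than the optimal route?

From H: M=2, V=7, B=9, Y=13, X=16 → choose M (2).
From M: V=5, B=7, Y=12, X=15 → choose V (5).
From V: B=2, Y=10, X=12 → choose B (2).
From B: Y=8, X=10 → choose Y (8).
From Y: X=3 → choose X (3).
NN route H → M → V → B → Y → X → H costs 36.
Optimal: H → M → V → B → X → Y → H costs 35 (by enumerating all 60 distinct tours).
Excess = 36 − 35 = 1.

The nearest-neighbour route is 1 km longer than optimal.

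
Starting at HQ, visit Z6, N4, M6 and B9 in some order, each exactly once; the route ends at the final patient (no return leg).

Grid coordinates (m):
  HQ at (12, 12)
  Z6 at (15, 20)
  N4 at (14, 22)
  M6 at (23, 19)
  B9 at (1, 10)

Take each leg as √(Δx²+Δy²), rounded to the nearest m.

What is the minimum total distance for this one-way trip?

There are 4! = 24 possible orderings.
HQ → Z6 → N4 → M6 → B9: 9+2+9+24 = 44
HQ → Z6 → N4 → B9 → M6: 9+2+18+24 = 53
HQ → Z6 → M6 → N4 → B9: 9+8+9+18 = 44
HQ → Z6 → M6 → B9 → N4: 9+8+24+18 = 59
HQ → Z6 → B9 → N4 → M6: 9+17+18+9 = 53
HQ → Z6 → B9 → M6 → N4: 9+17+24+9 = 59
HQ → N4 → Z6 → M6 → B9: 10+2+8+24 = 44
HQ → N4 → Z6 → B9 → M6: 10+2+17+24 = 53
HQ → N4 → M6 → Z6 → B9: 10+9+8+17 = 44
HQ → N4 → M6 → B9 → Z6: 10+9+24+17 = 60
HQ → N4 → B9 → Z6 → M6: 10+18+17+8 = 53
HQ → N4 → B9 → M6 → Z6: 10+18+24+8 = 60
HQ → M6 → Z6 → N4 → B9: 13+8+2+18 = 41
HQ → M6 → Z6 → B9 → N4: 13+8+17+18 = 56
… (10 more)
HQ → B9 → Z6 → N4 → M6: 11+17+2+9 = 39  ← best
The minimum is 39.
One shortest path: HQ → B9 → Z6 → N4 → M6.

Minimum one-way distance = 39 m.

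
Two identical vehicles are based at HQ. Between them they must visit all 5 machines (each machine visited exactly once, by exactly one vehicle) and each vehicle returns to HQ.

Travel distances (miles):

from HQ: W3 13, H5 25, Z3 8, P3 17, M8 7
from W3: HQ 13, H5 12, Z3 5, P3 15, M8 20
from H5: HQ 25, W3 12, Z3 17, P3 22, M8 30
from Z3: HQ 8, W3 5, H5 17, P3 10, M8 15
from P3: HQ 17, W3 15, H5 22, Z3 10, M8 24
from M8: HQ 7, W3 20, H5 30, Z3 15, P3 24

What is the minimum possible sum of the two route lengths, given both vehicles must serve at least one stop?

Minimum combined distance: 78 miles.

Check every non-empty split of the stops between the two vehicles; for each half take its own optimal tour:
  {W3} + {H5, Z3, P3, M8}: 26 + 77 = 103
  {H5} + {W3, Z3, P3, M8}: 50 + 59 = 109
  {W3, H5} + {Z3, P3, M8}: 50 + 49 = 99
  {Z3} + {W3, H5, P3, M8}: 16 + 78 = 94
  {W3, Z3} + {H5, P3, M8}: 26 + 76 = 102
  {H5, Z3} + {W3, P3, M8}: 50 + 59 = 109
  … (15 splits in total)
  {W3, H5, Z3, P3} + {M8}: 64 + 14 = 78  ← best
Best: vehicle 1 HQ → Z3 → W3 → H5 → P3 → HQ = 64; vehicle 2 HQ → M8 → HQ = 14; combined 78.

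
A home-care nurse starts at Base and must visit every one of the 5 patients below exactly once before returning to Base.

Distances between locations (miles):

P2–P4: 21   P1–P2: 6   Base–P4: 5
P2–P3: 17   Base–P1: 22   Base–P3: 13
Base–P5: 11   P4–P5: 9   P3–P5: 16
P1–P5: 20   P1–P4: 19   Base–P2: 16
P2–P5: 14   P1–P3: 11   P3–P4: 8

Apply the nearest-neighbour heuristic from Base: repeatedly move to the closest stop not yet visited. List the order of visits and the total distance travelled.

From Base: distances to unvisited — P4=5, P5=11, P3=13, P2=16, P1=22. Nearest is P4 (5).
From P4: distances to unvisited — P3=8, P5=9, P1=19, P2=21. Nearest is P3 (8).
From P3: distances to unvisited — P1=11, P5=16, P2=17. Nearest is P1 (11).
From P1: distances to unvisited — P2=6, P5=20. Nearest is P2 (6).
From P2: distances to unvisited — P5=14. Nearest is P5 (14).
Return P5→Base: 11.
Total = 5 + 8 + 11 + 6 + 14 + 11 = 55.

55 miles along Base → P4 → P3 → P1 → P2 → P5 → Base.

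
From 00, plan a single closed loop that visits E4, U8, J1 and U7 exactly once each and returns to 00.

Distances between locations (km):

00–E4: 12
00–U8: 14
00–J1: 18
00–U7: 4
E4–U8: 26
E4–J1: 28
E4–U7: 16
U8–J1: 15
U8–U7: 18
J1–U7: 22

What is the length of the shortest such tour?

With 4 stops there are 4!/2 = 12 distinct round trips (a route and its reverse cost the same).
00 → E4 → U8 → J1 → U7 → 00: 12+26+15+22+4 = 79
00 → E4 → U8 → U7 → J1 → 00: 12+26+18+22+18 = 96
00 → E4 → J1 → U8 → U7 → 00: 12+28+15+18+4 = 77
00 → E4 → J1 → U7 → U8 → 00: 12+28+22+18+14 = 94
00 → E4 → U7 → U8 → J1 → 00: 12+16+18+15+18 = 79
00 → E4 → U7 → J1 → U8 → 00: 12+16+22+15+14 = 79
00 → U8 → E4 → J1 → U7 → 00: 14+26+28+22+4 = 94
00 → U8 → E4 → U7 → J1 → 00: 14+26+16+22+18 = 96
00 → U8 → J1 → E4 → U7 → 00: 14+15+28+16+4 = 77
00 → U8 → U7 → E4 → J1 → 00: 14+18+16+28+18 = 94
00 → J1 → E4 → U8 → U7 → 00: 18+28+26+18+4 = 94
00 → J1 → U8 → E4 → U7 → 00: 18+15+26+16+4 = 79
The minimum is 77.
One optimal route: 00 → E4 → J1 → U8 → U7 → 00 (or its reverse).

Shortest round trip = 77 km.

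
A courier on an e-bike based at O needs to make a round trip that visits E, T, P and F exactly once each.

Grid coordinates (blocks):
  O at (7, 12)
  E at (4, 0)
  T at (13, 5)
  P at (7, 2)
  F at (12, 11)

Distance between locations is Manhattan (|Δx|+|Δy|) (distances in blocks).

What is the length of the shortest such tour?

42 blocks — the shortest possible round trip.

O→E→T→P→F→O: 15+14+9+14+6 = 58
O→E→T→F→P→O: 15+14+7+14+10 = 60
O→E→P→T→F→O: 15+5+9+7+6 = 42
O→E→P→F→T→O: 15+5+14+7+13 = 54
O→E→F→T→P→O: 15+19+7+9+10 = 60
O→E→F→P→T→O: 15+19+14+9+13 = 70
O→T→E→P→F→O: 13+14+5+14+6 = 52
O→T→E→F→P→O: 13+14+19+14+10 = 70
O→T→P→E→F→O: 13+9+5+19+6 = 52
O→T→F→E→P→O: 13+7+19+5+10 = 54
O→P→E→T→F→O: 10+5+14+7+6 = 42
O→P→T→E→F→O: 10+9+14+19+6 = 58
The minimum is 42.
One optimal route: O → E → P → T → F → O (or its reverse).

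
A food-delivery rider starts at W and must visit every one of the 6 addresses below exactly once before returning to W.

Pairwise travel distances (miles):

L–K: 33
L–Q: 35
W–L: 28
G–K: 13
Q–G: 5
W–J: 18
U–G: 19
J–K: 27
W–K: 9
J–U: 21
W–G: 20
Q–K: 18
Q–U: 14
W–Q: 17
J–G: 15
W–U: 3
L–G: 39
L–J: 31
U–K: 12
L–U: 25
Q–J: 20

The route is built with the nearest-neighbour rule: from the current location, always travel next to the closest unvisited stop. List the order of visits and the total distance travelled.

W → [U:3 / K:9 / Q:17 / J:18 / G:20 / L:28] → U (3)
U → [K:12 / Q:14 / G:19 / J:21 / L:25] → K (12)
K → [G:13 / Q:18 / J:27 / L:33] → G (13)
G → [Q:5 / J:15 / L:39] → Q (5)
Q → [J:20 / L:35] → J (20)
J → [L:31] → L (31)
Return L→W: 28.
Total = 3 + 12 + 13 + 5 + 20 + 31 + 28 = 112.

112 miles along W → U → K → G → Q → J → L → W.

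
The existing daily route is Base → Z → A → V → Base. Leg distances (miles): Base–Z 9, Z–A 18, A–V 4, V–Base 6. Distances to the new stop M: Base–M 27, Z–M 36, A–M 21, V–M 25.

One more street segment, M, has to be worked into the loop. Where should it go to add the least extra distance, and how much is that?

Minimum extra distance: 39 miles, inserting M between Z and A.

Insertion cost between consecutive stops i–j is d(i,M) + d(M,j) − d(i,j):
  between Base and Z: 27 + 36 − 9 = 54
  between Z and A: 36 + 21 − 18 = 39
  between A and V: 21 + 25 − 4 = 42
  between V and Base: 25 + 27 − 6 = 46
Cheapest insertion is between Z and A, adding 39.
New total = 37 + 39 = 76.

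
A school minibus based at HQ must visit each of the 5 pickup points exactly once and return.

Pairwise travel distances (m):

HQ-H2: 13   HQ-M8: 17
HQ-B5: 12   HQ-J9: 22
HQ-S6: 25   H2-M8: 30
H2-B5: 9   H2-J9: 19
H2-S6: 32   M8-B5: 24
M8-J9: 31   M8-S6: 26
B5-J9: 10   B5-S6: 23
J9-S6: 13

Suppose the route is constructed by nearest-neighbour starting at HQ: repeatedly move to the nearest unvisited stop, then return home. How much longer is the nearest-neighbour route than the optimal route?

HQ: B5=12, H2=13, M8=17, J9=22, S6=25 ⇒ B5
B5: H2=9, J9=10, S6=23, M8=24 ⇒ H2
H2: J9=19, M8=30, S6=32 ⇒ J9
J9: S6=13, M8=31 ⇒ S6
S6: M8=26 ⇒ M8
NN route HQ → B5 → H2 → J9 → S6 → M8 → HQ costs 96.
Optimal: HQ → H2 → B5 → J9 → S6 → M8 → HQ costs 88 (by enumerating all 60 distinct tours).
Excess = 96 − 88 = 8.

Excess over optimum: 8 m.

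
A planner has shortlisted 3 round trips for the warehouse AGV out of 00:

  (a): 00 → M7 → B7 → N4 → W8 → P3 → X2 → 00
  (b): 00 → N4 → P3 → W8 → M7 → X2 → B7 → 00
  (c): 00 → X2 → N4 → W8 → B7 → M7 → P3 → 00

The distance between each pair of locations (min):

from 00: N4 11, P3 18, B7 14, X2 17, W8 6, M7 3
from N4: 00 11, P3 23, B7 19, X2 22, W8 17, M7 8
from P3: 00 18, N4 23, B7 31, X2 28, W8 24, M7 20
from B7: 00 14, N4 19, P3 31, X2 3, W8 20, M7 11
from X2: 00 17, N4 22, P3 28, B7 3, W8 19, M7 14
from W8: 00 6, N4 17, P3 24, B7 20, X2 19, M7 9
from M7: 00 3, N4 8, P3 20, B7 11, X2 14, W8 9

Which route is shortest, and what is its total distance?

(a): 3 + 11 + 19 + 17 + 24 + 28 + 17 = 119
(b): 11 + 23 + 24 + 9 + 14 + 3 + 14 = 98
(c): 17 + 22 + 17 + 20 + 11 + 20 + 18 = 125

Shortest is (b), total 98 min.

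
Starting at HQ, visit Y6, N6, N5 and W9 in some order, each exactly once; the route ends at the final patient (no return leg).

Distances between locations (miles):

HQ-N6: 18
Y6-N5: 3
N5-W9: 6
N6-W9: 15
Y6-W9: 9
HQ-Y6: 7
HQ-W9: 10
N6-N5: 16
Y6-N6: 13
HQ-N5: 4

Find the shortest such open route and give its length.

31 miles — the minimum one-way total.

There are 4! = 24 possible orderings.
HQ→Y6→N6→N5→W9: 7+13+16+6 = 42
HQ→Y6→N6→W9→N5: 7+13+15+6 = 41
HQ→Y6→N5→N6→W9: 7+3+16+15 = 41
HQ→Y6→N5→W9→N6: 7+3+6+15 = 31
HQ→Y6→W9→N6→N5: 7+9+15+16 = 47
HQ→Y6→W9→N5→N6: 7+9+6+16 = 38
HQ→N6→Y6→N5→W9: 18+13+3+6 = 40
HQ→N6→Y6→W9→N5: 18+13+9+6 = 46
HQ→N6→N5→Y6→W9: 18+16+3+9 = 46
HQ→N6→N5→W9→Y6: 18+16+6+9 = 49
HQ→N6→W9→Y6→N5: 18+15+9+3 = 45
HQ→N6→W9→N5→Y6: 18+15+6+3 = 42
HQ→N5→Y6→N6→W9: 4+3+13+15 = 35
HQ→N5→Y6→W9→N6: 4+3+9+15 = 31
… (10 more)
The minimum is 31.
One shortest path: HQ → Y6 → N5 → W9 → N6.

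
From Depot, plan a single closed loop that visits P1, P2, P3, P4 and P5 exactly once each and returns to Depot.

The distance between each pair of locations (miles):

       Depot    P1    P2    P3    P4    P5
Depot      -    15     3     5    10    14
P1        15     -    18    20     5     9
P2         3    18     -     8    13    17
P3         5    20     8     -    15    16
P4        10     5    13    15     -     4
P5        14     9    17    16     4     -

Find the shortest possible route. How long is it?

Depot-P1-P2-P3-P4-P5-Depot: 15+18+8+15+4+14 = 74
Depot-P1-P2-P3-P5-P4-Depot: 15+18+8+16+4+10 = 71
Depot-P1-P2-P4-P3-P5-Depot: 15+18+13+15+16+14 = 91
Depot-P1-P2-P4-P5-P3-Depot: 15+18+13+4+16+5 = 71
Depot-P1-P2-P5-P3-P4-Depot: 15+18+17+16+15+10 = 91
Depot-P1-P2-P5-P4-P3-Depot: 15+18+17+4+15+5 = 74
Depot-P1-P3-P2-P4-P5-Depot: 15+20+8+13+4+14 = 74
Depot-P1-P3-P2-P5-P4-Depot: 15+20+8+17+4+10 = 74
Depot-P1-P3-P4-P2-P5-Depot: 15+20+15+13+17+14 = 94
Depot-P1-P3-P4-P5-P2-Depot: 15+20+15+4+17+3 = 74
Depot-P1-P3-P5-P2-P4-Depot: 15+20+16+17+13+10 = 91
Depot-P1-P3-P5-P4-P2-Depot: 15+20+16+4+13+3 = 71
Depot-P1-P4-P2-P3-P5-Depot: 15+5+13+8+16+14 = 71
Depot-P1-P4-P2-P5-P3-Depot: 15+5+13+17+16+5 = 71
… (46 more)
Depot-P1-P4-P5-P3-P2-Depot: 15+5+4+16+8+3 = 51  ← best
The minimum is 51.
One optimal route: Depot → P1 → P4 → P5 → P3 → P2 → Depot (or its reverse).

51 miles — the shortest possible round trip.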